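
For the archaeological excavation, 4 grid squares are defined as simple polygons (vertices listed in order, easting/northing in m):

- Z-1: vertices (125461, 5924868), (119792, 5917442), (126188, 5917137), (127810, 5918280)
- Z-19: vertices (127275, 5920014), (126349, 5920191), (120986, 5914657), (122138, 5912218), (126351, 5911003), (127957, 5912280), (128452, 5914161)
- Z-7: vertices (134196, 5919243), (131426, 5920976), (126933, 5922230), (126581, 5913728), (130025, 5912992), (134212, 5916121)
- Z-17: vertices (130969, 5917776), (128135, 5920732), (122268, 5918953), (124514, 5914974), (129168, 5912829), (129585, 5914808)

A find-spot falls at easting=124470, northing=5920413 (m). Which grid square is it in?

Cast a ray rightward from (124470, 5920413). For each polygon, the edges (by vertex number in listed order) whose endpoints lie on opposite sides of northing = 5920413, where each meets that height, and whether that is right or left of the point:
Z-1: 1–2 at easting≈122060.1 (left), 4–1 at easting≈127049.5 (right) → 1 crossing.
Z-19: no edge straddles that height → 0 crossings.
Z-7: 1–2 at easting≈132325.9 (right), 3–4 at easting≈126857.8 (right) → 2 crossings.
Z-17: 1–2 at easting≈128440.8 (right), 2–3 at easting≈127083.0 (right) → 2 crossings.
Only Z-1 has an odd count, so the point is inside Z-1.

Z-1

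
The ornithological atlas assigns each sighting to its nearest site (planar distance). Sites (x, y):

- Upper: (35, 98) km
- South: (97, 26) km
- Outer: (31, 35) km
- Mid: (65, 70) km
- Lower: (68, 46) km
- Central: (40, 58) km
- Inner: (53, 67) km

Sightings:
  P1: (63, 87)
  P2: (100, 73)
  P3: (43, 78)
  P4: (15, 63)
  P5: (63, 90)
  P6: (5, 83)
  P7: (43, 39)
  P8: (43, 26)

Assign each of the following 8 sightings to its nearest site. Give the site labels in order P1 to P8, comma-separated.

P1 → Mid (d²=293.00)
P2 → Mid (d²=1234.00)
P3 → Inner (d²=221.00)
P4 → Central (d²=650.00)
P5 → Mid (d²=404.00)
P6 → Upper (d²=1125.00)
P7 → Outer (d²=160.00)
P8 → Outer (d²=225.00)

Mid, Mid, Inner, Central, Mid, Upper, Outer, Outer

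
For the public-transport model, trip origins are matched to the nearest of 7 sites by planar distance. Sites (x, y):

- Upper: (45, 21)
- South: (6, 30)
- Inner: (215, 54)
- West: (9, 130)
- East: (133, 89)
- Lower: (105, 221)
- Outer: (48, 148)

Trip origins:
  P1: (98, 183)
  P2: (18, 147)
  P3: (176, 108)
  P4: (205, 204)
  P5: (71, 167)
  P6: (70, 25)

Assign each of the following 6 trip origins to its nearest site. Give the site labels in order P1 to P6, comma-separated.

Lower, West, East, Lower, Outer, Upper

P1 → Lower (d²=1493.00)
P2 → West (d²=370.00)
P3 → East (d²=2210.00)
P4 → Lower (d²=10289.00)
P5 → Outer (d²=890.00)
P6 → Upper (d²=641.00)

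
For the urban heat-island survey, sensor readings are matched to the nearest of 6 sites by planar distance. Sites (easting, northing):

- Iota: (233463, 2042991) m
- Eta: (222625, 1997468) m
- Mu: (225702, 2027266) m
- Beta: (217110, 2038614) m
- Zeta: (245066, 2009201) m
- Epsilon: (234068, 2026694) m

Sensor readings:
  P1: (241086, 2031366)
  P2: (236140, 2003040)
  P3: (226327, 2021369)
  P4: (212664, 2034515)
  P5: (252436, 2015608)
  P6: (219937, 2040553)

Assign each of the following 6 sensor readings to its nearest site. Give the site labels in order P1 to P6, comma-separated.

P1 → Epsilon (d²=71079908.00)
P2 → Zeta (d²=117631397.00)
P3 → Mu (d²=35165234.00)
P4 → Beta (d²=36568717.00)
P5 → Zeta (d²=95366549.00)
P6 → Beta (d²=11751650.00)

Epsilon, Zeta, Mu, Beta, Zeta, Beta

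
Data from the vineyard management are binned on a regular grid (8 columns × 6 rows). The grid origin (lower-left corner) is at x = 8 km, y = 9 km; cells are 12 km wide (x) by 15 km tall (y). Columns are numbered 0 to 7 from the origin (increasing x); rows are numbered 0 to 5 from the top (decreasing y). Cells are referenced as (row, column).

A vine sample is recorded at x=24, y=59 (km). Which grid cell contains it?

(2, 1)

Column index: ⌊(24 − 8) / 12⌋ = ⌊1.333⌋ = 1
Row offset from origin: ⌊(59 − 9) / 15⌋ = ⌊3.333⌋ = 3 → row 2 (counted from top)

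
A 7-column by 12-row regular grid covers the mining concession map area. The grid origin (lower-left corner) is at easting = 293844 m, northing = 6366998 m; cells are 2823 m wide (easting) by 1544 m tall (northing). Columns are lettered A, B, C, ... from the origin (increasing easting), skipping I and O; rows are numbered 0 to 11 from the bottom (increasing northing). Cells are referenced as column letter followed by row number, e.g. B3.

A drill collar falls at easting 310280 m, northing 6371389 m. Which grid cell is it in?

Column index: ⌊(310280 − 293844) / 2823⌋ = ⌊5.822⌋ = 5 → column F
Row offset from origin: ⌊(6371389 − 6366998) / 1544⌋ = ⌊2.844⌋ = 2 → row 2

F2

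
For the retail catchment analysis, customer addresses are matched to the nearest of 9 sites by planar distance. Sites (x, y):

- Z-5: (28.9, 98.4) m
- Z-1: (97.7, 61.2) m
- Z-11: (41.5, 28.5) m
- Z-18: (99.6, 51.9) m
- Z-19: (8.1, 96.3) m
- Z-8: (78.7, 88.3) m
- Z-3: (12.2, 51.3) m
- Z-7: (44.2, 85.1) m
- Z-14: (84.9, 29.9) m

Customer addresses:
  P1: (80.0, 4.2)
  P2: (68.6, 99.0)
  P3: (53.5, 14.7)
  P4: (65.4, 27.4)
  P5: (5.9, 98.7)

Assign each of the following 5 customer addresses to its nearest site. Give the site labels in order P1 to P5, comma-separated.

Z-14, Z-8, Z-11, Z-14, Z-19

P1 → Z-14 (d²=684.50)
P2 → Z-8 (d²=216.50)
P3 → Z-11 (d²=334.44)
P4 → Z-14 (d²=386.50)
P5 → Z-19 (d²=10.60)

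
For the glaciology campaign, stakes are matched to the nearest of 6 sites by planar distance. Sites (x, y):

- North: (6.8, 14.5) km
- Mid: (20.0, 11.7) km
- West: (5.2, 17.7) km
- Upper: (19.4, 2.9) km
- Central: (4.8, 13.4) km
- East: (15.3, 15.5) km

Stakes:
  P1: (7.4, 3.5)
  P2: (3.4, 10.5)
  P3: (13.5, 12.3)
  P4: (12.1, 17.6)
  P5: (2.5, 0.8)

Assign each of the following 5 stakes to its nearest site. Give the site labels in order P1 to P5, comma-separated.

P1 → Central (d²=104.77)
P2 → Central (d²=10.37)
P3 → East (d²=13.48)
P4 → East (d²=14.65)
P5 → Central (d²=164.05)

Central, Central, East, East, Central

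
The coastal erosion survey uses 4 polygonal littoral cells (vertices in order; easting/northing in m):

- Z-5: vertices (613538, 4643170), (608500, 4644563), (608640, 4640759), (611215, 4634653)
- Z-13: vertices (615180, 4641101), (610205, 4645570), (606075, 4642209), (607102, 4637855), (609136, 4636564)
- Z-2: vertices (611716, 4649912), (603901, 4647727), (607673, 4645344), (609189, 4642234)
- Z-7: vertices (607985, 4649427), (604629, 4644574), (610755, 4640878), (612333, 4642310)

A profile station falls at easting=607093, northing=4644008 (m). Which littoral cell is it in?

Z-7

Cast a ray rightward from (607093, 4644008). For each polygon, the edges (by vertex number in listed order) whose endpoints lie on opposite sides of northing = 4644008, where each meets that height, and whether that is right or left of the point:
Z-5: 1–2 at easting≈610507.2 (right), 2–3 at easting≈608520.4 (right) → 2 crossings.
Z-13: 1–2 at easting≈611943.9 (right), 2–3 at easting≈608285.6 (right) → 2 crossings.
Z-2: 3–4 at easting≈608324.2 (right), 4–1 at easting≈609772.9 (right) → 2 crossings.
Z-7: 2–3 at easting≈605567.1 (left), 4–1 at easting≈611295.6 (right) → 1 crossing.
Only Z-7 has an odd count, so the point is inside Z-7.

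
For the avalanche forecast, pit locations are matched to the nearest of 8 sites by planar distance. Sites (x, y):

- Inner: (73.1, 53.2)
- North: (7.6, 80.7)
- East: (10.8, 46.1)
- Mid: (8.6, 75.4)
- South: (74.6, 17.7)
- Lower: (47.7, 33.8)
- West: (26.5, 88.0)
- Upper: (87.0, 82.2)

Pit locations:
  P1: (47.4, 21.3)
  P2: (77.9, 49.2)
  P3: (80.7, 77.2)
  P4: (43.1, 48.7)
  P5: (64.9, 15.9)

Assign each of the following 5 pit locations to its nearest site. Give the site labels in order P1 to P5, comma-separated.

Lower, Inner, Upper, Lower, South

P1 → Lower (d²=156.34)
P2 → Inner (d²=39.04)
P3 → Upper (d²=64.69)
P4 → Lower (d²=243.17)
P5 → South (d²=97.33)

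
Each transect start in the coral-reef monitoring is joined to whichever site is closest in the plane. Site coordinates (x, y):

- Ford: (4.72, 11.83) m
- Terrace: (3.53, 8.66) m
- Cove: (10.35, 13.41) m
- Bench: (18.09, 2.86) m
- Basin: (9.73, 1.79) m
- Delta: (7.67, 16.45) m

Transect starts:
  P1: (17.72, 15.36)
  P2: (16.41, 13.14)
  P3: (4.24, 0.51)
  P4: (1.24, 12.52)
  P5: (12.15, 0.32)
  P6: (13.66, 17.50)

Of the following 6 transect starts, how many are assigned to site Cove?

P1 → Cove
P2 → Cove
P3 → Basin
P4 → Ford
P5 → Basin
P6 → Cove
3 of the 6 go to Cove.

3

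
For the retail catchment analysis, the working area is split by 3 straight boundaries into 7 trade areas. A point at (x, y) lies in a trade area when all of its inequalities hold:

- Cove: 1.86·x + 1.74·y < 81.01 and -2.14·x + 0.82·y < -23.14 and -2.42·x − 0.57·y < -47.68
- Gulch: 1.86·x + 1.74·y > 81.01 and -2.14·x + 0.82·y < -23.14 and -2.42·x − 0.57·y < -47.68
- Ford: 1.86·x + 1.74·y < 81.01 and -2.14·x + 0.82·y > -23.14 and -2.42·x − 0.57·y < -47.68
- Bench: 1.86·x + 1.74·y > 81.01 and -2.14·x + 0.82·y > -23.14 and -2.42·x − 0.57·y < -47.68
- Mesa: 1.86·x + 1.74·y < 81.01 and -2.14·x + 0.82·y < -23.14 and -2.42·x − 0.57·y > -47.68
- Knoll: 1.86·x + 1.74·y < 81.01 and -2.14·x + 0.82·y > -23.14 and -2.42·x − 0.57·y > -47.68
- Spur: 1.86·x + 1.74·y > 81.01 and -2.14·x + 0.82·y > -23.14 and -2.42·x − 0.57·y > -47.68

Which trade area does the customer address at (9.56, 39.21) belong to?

1.86·9.56 + 1.74·39.21 = 86.007, which is > 81.01
-2.14·9.56 + 0.82·39.21 = 11.694, which is > -23.14
-2.42·9.56 − 0.57·39.21 = -45.485, which is > -47.68
This sign pattern matches Spur.

Spur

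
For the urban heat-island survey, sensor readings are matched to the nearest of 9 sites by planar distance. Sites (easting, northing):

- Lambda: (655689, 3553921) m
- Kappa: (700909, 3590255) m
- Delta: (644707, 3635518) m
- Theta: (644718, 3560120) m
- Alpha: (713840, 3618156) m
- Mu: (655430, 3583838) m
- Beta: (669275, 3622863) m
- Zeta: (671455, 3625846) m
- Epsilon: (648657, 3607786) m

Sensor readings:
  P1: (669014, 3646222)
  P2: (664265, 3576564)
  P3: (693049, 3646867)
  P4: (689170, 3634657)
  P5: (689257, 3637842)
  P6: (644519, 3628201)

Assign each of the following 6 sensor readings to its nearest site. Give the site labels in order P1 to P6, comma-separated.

P1 → Zeta (d²=421139857.00)
P2 → Mu (d²=130968301.00)
P3 → Zeta (d²=908183277.00)
P4 → Zeta (d²=391454946.00)
P5 → Zeta (d²=460815220.00)
P6 → Delta (d²=53573833.00)

Zeta, Mu, Zeta, Zeta, Zeta, Delta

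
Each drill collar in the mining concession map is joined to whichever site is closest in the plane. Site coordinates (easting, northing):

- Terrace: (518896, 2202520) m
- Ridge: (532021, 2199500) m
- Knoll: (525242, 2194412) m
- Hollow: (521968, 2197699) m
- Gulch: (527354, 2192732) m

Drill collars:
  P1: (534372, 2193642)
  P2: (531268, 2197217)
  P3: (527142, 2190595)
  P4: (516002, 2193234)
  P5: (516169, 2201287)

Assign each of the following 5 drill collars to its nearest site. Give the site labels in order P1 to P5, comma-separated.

Ridge, Ridge, Gulch, Hollow, Terrace

P1 → Ridge (d²=39843365.00)
P2 → Ridge (d²=5779098.00)
P3 → Gulch (d²=4611713.00)
P4 → Hollow (d²=55529381.00)
P5 → Terrace (d²=8956818.00)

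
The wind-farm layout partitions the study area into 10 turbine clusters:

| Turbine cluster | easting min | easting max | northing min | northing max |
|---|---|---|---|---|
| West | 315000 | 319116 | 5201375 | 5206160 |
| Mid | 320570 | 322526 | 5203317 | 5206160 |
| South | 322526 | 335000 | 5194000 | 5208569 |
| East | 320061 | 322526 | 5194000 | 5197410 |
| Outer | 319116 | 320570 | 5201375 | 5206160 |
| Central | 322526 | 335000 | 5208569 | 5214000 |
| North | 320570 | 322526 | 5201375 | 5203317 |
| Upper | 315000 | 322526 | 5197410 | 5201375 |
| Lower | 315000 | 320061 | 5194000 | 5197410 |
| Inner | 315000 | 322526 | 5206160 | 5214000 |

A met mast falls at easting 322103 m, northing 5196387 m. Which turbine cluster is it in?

East

The point has easting = 322103 and northing = 5196387.
Only East satisfies 320061 ≤ easting ≤ 322526 and 5194000 ≤ northing ≤ 5197410.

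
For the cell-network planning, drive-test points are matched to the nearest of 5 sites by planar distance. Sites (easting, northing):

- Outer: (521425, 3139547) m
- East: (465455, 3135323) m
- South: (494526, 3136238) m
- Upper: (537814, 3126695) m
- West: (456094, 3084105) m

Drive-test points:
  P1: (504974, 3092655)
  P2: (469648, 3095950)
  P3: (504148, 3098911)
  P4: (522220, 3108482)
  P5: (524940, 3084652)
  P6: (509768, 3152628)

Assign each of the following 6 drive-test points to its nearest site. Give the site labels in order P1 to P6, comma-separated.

P1 → South (d²=2008638593.00)
P2 → West (d²=324014941.00)
P3 → South (d²=1485887813.00)
P4 → Upper (d²=574886205.00)
P5 → Upper (d²=1933353725.00)
P6 → Outer (d²=306998210.00)

South, West, South, Upper, Upper, Outer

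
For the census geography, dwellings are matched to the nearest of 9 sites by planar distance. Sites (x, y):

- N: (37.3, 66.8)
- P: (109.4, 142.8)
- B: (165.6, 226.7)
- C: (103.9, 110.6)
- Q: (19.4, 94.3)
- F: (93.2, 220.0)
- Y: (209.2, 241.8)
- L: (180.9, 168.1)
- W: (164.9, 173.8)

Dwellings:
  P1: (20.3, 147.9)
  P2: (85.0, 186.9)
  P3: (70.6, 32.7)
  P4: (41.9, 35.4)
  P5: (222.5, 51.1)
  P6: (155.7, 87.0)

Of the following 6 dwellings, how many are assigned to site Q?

1

P1 → Q
P2 → F
P3 → N
P4 → N
P5 → L
P6 → C
1 of the 6 goes to Q.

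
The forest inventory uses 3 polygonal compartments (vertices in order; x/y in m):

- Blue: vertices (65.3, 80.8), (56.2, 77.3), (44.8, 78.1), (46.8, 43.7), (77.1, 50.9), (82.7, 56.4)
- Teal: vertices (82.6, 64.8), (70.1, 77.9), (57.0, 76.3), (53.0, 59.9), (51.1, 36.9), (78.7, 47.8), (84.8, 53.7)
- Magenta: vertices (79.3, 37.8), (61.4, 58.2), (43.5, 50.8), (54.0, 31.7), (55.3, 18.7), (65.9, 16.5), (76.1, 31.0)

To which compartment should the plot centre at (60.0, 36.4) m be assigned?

Cast a ray rightward from (60.0, 36.4). For each polygon, the edges (by vertex number in listed order) whose endpoints lie on opposite sides of y = 36.4, where each meets that height, and whether that is right or left of the point:
Blue: no edge straddles that height → 0 crossings.
Teal: no edge straddles that height → 0 crossings.
Magenta: 3–4 at x≈51.42 (left), 7–1 at x≈78.64 (right) → 1 crossing.
Only Magenta has an odd count, so the point is inside Magenta.

Magenta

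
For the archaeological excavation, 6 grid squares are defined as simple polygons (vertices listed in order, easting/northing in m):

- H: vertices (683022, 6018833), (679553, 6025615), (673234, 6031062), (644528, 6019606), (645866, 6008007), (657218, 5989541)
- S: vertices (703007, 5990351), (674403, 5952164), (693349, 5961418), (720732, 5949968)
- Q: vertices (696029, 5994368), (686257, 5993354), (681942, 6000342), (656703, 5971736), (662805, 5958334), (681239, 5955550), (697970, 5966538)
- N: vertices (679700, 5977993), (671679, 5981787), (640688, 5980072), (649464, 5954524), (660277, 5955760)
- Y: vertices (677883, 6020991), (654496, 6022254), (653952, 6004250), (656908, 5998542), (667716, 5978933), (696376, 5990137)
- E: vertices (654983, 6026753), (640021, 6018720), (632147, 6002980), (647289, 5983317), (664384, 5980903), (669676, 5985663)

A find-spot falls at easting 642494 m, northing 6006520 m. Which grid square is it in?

E

Cast a ray rightward from (642494, 6006520). For each polygon, the edges (by vertex number in listed order) whose endpoints lie on opposite sides of northing = 6006520, where each meets that height, and whether that is right or left of the point:
H: 5–6 at easting≈646780.1 (right), 6–1 at easting≈672175.2 (right) → 2 crossings.
S: no edge straddles that height → 0 crossings.
Q: no edge straddles that height → 0 crossings.
N: no edge straddles that height → 0 crossings.
Y: 2–3 at easting≈654020.6 (right), 6–1 at easting≈686556.5 (right) → 2 crossings.
E: 2–3 at easting≈633917.9 (left), 6–1 at easting≈662217.9 (right) → 1 crossing.
Only E has an odd count, so the point is inside E.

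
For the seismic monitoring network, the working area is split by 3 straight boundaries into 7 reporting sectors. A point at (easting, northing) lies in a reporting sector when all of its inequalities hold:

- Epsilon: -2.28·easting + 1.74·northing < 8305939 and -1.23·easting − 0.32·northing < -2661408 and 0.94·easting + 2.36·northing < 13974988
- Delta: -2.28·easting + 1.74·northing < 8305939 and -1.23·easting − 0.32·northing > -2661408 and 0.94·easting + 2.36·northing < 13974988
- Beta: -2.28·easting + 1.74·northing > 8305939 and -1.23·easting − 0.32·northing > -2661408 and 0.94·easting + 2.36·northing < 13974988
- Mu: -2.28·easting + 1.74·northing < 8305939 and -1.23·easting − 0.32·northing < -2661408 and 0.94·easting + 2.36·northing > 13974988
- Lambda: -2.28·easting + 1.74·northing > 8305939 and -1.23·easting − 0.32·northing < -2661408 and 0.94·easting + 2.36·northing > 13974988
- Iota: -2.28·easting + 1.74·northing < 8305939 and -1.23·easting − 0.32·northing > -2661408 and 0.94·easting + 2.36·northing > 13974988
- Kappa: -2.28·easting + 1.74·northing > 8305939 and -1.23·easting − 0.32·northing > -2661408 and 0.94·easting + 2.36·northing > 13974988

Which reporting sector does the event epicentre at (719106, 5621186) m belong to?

-2.28·719106 + 1.74·5621186 = 8141301.960, which is < 8305939
-1.23·719106 − 0.32·5621186 = -2683279.900, which is < -2661408
0.94·719106 + 2.36·5621186 = 13941958.600, which is < 13974988
This sign pattern matches Epsilon.

Epsilon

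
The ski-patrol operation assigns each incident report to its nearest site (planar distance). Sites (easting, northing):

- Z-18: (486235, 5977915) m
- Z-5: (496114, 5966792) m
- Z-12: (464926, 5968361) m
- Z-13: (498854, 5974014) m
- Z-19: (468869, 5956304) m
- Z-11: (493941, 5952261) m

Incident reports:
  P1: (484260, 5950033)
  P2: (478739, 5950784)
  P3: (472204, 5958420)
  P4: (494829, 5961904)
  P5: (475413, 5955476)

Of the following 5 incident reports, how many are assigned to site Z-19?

P1 → Z-11
P2 → Z-19
P3 → Z-19
P4 → Z-5
P5 → Z-19
3 of the 5 go to Z-19.

3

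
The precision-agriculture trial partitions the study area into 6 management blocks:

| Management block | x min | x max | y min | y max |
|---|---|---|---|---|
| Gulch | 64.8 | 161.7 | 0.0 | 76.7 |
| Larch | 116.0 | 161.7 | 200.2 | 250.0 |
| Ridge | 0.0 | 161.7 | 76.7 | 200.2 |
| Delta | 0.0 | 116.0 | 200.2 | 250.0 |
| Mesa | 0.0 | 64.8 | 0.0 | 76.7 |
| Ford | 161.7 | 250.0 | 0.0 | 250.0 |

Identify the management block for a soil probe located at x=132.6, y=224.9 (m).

The point has x = 132.6 and y = 224.9.
Only Larch satisfies 116.0 ≤ x ≤ 161.7 and 200.2 ≤ y ≤ 250.0.

Larch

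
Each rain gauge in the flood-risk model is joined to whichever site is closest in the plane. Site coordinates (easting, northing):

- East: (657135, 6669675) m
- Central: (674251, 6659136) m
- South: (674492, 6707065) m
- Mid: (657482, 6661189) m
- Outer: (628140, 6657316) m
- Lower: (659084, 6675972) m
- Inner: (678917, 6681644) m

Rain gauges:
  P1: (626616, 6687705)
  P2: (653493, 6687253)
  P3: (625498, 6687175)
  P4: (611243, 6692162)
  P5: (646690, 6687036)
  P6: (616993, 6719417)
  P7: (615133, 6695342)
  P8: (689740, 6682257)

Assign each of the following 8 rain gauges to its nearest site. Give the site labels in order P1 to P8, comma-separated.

P1 → Outer (d²=925813897.00)
P2 → Lower (d²=158520242.00)
P3 → Outer (d²=898540045.00)
P4 → Outer (d²=1499752325.00)
P5 → Lower (d²=276023332.00)
P6 → South (d²=3458706905.00)
P7 → Outer (d²=1615158725.00)
P8 → Inner (d²=117513098.00)

Outer, Lower, Outer, Outer, Lower, South, Outer, Inner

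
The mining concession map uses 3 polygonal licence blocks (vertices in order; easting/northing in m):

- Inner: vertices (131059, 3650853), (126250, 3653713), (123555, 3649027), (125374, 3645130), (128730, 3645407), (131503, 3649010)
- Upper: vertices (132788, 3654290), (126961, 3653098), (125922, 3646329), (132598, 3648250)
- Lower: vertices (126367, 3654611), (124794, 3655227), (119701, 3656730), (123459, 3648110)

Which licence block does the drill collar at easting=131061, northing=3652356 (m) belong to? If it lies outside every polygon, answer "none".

Cast a ray rightward from (131061, 3652356). For each polygon, the edges (by vertex number in listed order) whose endpoints lie on opposite sides of northing = 3652356, where each meets that height, and whether that is right or left of the point:
Inner: 1–2 at easting≈128531.8 (left), 2–3 at easting≈125469.6 (left) → 0 crossings.
Upper: 2–3 at easting≈126847.1 (left), 4–1 at easting≈132727.2 (right) → 1 crossing.
Lower: 3–4 at easting≈121607.9 (left), 4–1 at easting≈125358.3 (left) → 0 crossings.
Only Upper has an odd count, so the point is inside Upper.

Upper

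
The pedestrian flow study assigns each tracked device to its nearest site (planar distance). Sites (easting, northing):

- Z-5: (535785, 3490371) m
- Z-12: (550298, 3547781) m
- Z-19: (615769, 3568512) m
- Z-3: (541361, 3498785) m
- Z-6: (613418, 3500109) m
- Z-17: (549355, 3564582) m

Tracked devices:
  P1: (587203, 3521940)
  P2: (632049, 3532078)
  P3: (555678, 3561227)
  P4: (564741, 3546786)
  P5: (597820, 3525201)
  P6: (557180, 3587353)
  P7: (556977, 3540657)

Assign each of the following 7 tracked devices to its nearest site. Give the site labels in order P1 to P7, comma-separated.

P1 → Z-6 (d²=1163818786.00)
P2 → Z-6 (d²=1369131122.00)
P3 → Z-17 (d²=51236354.00)
P4 → Z-12 (d²=209590274.00)
P5 → Z-6 (d²=872906068.00)
P6 → Z-17 (d²=579749066.00)
P7 → Z-12 (d²=95360417.00)

Z-6, Z-6, Z-17, Z-12, Z-6, Z-17, Z-12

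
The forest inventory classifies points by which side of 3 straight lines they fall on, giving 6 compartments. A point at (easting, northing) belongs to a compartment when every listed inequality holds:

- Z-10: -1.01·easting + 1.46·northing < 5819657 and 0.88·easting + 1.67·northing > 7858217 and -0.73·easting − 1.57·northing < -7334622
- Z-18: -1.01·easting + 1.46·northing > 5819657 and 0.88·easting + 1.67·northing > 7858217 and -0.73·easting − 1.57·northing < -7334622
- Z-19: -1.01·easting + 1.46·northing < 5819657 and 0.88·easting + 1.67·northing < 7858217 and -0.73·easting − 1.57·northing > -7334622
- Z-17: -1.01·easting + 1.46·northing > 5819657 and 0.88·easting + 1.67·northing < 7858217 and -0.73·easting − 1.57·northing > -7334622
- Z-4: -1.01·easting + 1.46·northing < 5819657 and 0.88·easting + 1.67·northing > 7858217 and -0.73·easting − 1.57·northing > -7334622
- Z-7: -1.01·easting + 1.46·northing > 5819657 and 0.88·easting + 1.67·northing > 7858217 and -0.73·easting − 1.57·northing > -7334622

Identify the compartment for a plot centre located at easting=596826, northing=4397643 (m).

Z-10

-1.01·596826 + 1.46·4397643 = 5817764.520, which is < 5819657
0.88·596826 + 1.67·4397643 = 7869270.690, which is > 7858217
-0.73·596826 − 1.57·4397643 = -7339982.490, which is < -7334622
This sign pattern matches Z-10.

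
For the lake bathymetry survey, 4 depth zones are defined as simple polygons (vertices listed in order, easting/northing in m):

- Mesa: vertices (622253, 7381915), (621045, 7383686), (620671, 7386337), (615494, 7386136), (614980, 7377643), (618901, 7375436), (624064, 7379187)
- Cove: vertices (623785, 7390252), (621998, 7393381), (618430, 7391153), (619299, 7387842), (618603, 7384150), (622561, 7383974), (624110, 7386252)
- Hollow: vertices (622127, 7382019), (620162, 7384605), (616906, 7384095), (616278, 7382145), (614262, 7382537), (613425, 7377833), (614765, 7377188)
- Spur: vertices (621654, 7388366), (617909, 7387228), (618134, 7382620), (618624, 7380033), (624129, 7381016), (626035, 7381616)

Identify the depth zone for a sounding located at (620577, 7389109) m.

Cast a ray rightward from (620577, 7389109). For each polygon, the edges (by vertex number in listed order) whose endpoints lie on opposite sides of northing = 7389109, where each meets that height, and whether that is right or left of the point:
Mesa: no edge straddles that height → 0 crossings.
Cove: 3–4 at easting≈618966.5 (left), 7–1 at easting≈623877.9 (right) → 1 crossing.
Hollow: no edge straddles that height → 0 crossings.
Spur: no edge straddles that height → 0 crossings.
Only Cove has an odd count, so the point is inside Cove.

Cove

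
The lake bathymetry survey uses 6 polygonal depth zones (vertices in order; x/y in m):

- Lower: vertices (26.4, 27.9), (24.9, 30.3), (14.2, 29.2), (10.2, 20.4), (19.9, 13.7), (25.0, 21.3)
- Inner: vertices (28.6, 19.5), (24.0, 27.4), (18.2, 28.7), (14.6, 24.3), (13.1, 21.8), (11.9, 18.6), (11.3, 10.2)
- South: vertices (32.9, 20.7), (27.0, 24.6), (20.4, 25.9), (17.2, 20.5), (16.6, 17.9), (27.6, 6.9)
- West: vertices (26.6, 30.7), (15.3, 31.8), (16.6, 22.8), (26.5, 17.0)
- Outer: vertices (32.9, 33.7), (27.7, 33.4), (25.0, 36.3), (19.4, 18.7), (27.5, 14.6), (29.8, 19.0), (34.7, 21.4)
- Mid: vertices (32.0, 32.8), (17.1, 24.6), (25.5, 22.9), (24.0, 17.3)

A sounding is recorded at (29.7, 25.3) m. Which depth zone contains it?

Cast a ray rightward from (29.7, 25.3). For each polygon, the edges (by vertex number in listed order) whose endpoints lie on opposite sides of y = 25.3, where each meets that height, and whether that is right or left of the point:
Lower: 3–4 at x≈12.43 (left), 6–1 at x≈25.85 (left) → 0 crossings.
Inner: 1–2 at x≈25.22 (left), 3–4 at x≈15.42 (left) → 0 crossings.
South: 2–3 at x≈23.45 (left), 3–4 at x≈20.04 (left) → 0 crossings.
West: 2–3 at x≈16.24 (left), 4–1 at x≈26.56 (left) → 0 crossings.
Outer: 3–4 at x≈21.50 (left), 7–1 at x≈34.13 (right) → 1 crossing.
Mid: 1–2 at x≈18.37 (left), 4–1 at x≈28.13 (left) → 0 crossings.
Only Outer has an odd count, so the point is inside Outer.

Outer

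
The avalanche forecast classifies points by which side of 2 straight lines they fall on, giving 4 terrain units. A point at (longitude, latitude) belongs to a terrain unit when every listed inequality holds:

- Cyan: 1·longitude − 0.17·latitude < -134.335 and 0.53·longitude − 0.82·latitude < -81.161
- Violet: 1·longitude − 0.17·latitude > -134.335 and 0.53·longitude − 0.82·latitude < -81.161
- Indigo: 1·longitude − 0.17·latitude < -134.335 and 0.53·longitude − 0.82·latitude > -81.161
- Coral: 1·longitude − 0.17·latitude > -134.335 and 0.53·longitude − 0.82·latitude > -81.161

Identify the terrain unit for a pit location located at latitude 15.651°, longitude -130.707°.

Violet

1·-130.707 − 0.17·15.651 = -133.368, which is > -134.335
0.53·-130.707 − 0.82·15.651 = -82.109, which is < -81.161
This sign pattern matches Violet.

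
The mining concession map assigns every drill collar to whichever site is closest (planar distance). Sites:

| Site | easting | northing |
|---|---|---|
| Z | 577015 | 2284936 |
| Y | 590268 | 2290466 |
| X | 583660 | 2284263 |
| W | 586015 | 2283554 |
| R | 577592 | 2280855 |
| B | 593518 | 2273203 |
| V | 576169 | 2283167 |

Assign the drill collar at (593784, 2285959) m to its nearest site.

Y

Squared distances to each site:
Z: 282245890.000; Y: 32675305.000; X: 105371792.000; W: 66141386.000; R: 288231680.000; B: 162786292.000; V: 318083489.000.
Minimum at Y.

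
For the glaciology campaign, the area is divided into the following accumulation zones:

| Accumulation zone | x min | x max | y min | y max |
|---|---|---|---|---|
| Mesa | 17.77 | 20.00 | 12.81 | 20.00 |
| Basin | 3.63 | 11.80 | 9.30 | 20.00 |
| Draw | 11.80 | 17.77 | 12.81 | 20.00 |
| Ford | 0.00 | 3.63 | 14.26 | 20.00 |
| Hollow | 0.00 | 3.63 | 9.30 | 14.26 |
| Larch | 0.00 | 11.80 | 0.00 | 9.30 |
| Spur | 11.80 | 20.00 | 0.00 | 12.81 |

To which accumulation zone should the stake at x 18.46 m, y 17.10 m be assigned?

The point has x = 18.46 and y = 17.10.
Only Mesa satisfies 17.77 ≤ x ≤ 20.00 and 12.81 ≤ y ≤ 20.00.

Mesa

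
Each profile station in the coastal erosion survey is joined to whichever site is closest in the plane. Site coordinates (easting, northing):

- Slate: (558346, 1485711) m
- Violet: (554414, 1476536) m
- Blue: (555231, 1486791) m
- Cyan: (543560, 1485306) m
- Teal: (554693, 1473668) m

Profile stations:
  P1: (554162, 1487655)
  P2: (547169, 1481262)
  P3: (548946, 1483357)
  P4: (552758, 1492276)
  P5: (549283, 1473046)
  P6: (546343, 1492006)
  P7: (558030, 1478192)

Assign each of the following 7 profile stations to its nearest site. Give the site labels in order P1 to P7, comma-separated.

Blue, Cyan, Cyan, Blue, Teal, Cyan, Violet

P1 → Blue (d²=1889257.00)
P2 → Cyan (d²=29378817.00)
P3 → Cyan (d²=32807597.00)
P4 → Blue (d²=36200954.00)
P5 → Teal (d²=29654984.00)
P6 → Cyan (d²=52635089.00)
P7 → Violet (d²=15817792.00)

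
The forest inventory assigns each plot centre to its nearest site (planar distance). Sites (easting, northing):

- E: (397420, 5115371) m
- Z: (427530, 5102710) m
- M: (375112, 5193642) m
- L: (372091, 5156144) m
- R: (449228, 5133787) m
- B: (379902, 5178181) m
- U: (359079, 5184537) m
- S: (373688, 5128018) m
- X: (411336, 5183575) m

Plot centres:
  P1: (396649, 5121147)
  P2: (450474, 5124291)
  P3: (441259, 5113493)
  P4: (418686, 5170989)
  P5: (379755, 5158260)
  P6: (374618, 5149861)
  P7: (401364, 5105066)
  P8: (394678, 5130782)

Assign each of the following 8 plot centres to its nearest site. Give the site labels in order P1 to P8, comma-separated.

E, R, Z, X, L, L, E, E

P1 → E (d²=33956617.00)
P2 → R (d²=91726532.00)
P3 → Z (d²=304758530.00)
P4 → X (d²=212429896.00)
P5 → L (d²=63214352.00)
P6 → L (d²=45861818.00)
P7 → E (d²=121748161.00)
P8 → E (d²=245017485.00)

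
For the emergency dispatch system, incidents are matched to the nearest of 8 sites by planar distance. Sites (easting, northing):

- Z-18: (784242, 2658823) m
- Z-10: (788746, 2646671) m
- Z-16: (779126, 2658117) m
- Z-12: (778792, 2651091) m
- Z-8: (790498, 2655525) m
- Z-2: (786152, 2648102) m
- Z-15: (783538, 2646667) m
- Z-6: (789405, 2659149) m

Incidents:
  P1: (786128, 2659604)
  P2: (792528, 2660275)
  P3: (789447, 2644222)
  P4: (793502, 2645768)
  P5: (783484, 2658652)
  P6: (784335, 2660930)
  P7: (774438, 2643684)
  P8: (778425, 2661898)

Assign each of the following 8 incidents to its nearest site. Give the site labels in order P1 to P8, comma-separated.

P1 → Z-18 (d²=4166957.00)
P2 → Z-6 (d²=11021005.00)
P3 → Z-10 (d²=6489002.00)
P4 → Z-10 (d²=23434945.00)
P5 → Z-18 (d²=603805.00)
P6 → Z-18 (d²=4448098.00)
P7 → Z-12 (d²=73820965.00)
P8 → Z-16 (d²=14787362.00)

Z-18, Z-6, Z-10, Z-10, Z-18, Z-18, Z-12, Z-16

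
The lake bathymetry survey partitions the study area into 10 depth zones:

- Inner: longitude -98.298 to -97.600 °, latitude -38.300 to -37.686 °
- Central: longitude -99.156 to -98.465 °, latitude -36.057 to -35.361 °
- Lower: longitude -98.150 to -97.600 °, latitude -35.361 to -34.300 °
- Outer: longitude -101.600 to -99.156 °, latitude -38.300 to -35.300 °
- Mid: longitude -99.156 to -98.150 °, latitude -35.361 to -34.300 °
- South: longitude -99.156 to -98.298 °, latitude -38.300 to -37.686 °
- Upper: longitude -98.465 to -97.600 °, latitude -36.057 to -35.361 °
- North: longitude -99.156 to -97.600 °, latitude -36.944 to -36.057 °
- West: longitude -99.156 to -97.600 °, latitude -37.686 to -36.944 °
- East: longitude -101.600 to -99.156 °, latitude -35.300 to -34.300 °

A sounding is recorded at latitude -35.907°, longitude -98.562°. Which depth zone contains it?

The point has longitude = -98.562 and latitude = -35.907.
Only Central satisfies -99.156 ≤ longitude ≤ -98.465 and -36.057 ≤ latitude ≤ -35.361.

Central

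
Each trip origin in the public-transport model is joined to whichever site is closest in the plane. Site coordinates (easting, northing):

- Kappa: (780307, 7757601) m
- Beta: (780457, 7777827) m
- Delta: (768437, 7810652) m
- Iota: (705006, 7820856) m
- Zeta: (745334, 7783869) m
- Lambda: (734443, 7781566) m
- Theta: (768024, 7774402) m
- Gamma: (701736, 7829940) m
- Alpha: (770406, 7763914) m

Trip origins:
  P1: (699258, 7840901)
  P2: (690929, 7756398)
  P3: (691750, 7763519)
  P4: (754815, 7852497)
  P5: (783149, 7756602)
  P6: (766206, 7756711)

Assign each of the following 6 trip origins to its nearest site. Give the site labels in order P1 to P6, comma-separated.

Gamma, Lambda, Lambda, Delta, Kappa, Alpha

P1 → Gamma (d²=126284005.00)
P2 → Lambda (d²=2526896420.00)
P3 → Lambda (d²=2148386458.00)
P4 → Delta (d²=1936562909.00)
P5 → Kappa (d²=9074965.00)
P6 → Alpha (d²=69523209.00)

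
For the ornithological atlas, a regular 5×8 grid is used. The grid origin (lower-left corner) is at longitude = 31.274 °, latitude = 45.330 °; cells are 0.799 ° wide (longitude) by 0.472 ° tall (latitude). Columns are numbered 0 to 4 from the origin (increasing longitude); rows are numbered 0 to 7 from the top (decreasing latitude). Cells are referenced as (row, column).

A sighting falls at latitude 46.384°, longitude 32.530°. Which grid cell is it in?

Column index: ⌊(32.530 − 31.274) / 0.799⌋ = ⌊1.572⌋ = 1
Row offset from origin: ⌊(46.384 − 45.330) / 0.472⌋ = ⌊2.233⌋ = 2 → row 5 (counted from top)

(5, 1)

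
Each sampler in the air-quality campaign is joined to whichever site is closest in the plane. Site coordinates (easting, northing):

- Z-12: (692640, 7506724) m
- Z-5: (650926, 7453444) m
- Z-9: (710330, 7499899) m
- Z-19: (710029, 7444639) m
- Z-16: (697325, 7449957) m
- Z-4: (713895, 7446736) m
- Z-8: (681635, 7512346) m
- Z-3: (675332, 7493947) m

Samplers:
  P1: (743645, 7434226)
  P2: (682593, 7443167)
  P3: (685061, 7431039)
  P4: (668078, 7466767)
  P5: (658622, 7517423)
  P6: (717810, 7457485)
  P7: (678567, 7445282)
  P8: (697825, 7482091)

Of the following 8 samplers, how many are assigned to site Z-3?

0

P1 → Z-4
P2 → Z-16
P3 → Z-16
P4 → Z-5
P5 → Z-8
P6 → Z-4
P7 → Z-16
P8 → Z-9
0 of the 8 go to Z-3.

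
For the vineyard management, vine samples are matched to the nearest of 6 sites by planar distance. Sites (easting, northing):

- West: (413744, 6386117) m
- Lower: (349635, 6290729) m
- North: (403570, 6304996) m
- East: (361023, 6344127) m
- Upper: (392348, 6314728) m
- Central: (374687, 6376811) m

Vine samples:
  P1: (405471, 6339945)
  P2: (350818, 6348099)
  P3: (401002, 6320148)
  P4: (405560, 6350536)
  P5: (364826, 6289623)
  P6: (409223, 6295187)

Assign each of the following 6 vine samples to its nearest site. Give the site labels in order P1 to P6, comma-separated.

P1 → Upper (d²=808110218.00)
P2 → East (d²=119918809.00)
P3 → Upper (d²=104268116.00)
P4 → West (d²=1332985417.00)
P5 → Lower (d²=231989717.00)
P6 → North (d²=128172890.00)

Upper, East, Upper, West, Lower, North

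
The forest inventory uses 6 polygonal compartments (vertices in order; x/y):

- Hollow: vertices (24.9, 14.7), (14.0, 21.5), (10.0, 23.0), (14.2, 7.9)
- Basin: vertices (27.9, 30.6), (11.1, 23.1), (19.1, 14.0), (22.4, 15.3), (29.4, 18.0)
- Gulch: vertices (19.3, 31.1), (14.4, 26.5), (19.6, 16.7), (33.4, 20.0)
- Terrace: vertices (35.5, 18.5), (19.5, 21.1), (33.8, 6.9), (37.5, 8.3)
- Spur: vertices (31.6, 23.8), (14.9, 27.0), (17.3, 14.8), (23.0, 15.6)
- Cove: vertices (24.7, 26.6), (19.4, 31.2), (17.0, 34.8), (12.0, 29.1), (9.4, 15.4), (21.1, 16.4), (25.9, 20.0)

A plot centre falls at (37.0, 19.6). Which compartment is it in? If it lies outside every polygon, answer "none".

none

Cast a ray rightward from (37.0, 19.6). For each polygon, the edges (by vertex number in listed order) whose endpoints lie on opposite sides of y = 19.6, where each meets that height, and whether that is right or left of the point:
Hollow: 1–2 at x≈17.05 (left), 3–4 at x≈10.95 (left) → 0 crossings.
Basin: 2–3 at x≈14.18 (left), 5–1 at x≈29.21 (left) → 0 crossings.
Gulch: 2–3 at x≈18.06 (left), 3–4 at x≈31.73 (left) → 0 crossings.
Terrace: 1–2 at x≈28.73 (left), 2–3 at x≈21.01 (left) → 0 crossings.
Spur: 2–3 at x≈16.36 (left), 4–1 at x≈27.20 (left) → 0 crossings.
Cove: 4–5 at x≈10.20 (left), 6–7 at x≈25.37 (left) → 0 crossings.
All counts are even, so the point lies outside every listed polygon.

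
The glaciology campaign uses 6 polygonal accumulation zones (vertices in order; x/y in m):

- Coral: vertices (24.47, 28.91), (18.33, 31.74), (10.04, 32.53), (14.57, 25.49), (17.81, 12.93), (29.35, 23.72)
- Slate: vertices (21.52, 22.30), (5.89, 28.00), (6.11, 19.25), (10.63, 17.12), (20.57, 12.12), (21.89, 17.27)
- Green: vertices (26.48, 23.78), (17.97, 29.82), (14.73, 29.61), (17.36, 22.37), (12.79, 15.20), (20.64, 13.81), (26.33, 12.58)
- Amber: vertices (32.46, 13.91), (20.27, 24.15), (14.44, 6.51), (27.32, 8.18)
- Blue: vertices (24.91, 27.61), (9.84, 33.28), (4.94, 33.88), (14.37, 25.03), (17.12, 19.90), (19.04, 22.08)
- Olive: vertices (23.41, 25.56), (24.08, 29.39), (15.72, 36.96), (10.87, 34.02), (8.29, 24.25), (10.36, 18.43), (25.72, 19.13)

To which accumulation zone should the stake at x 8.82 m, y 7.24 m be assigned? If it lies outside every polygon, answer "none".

none

Cast a ray rightward from (8.82, 7.24). For each polygon, the edges (by vertex number in listed order) whose endpoints lie on opposite sides of y = 7.24, where each meets that height, and whether that is right or left of the point:
Coral: no edge straddles that height → 0 crossings.
Slate: no edge straddles that height → 0 crossings.
Green: no edge straddles that height → 0 crossings.
Amber: 2–3 at x≈14.681 (right), 3–4 at x≈20.070 (right) → 2 crossings.
Blue: no edge straddles that height → 0 crossings.
Olive: no edge straddles that height → 0 crossings.
All counts are even, so the point lies outside every listed polygon.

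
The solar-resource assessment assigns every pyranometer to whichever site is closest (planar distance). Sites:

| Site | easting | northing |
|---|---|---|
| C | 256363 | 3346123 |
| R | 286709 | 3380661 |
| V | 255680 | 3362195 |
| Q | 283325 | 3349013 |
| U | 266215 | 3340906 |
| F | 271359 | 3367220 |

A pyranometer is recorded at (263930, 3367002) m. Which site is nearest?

F

Squared distances to each site:
C: 493192130.000; R: 705451122.000; V: 91169749.000; Q: 699770146.000; U: 686222441.000; F: 55237565.000.
Minimum at F.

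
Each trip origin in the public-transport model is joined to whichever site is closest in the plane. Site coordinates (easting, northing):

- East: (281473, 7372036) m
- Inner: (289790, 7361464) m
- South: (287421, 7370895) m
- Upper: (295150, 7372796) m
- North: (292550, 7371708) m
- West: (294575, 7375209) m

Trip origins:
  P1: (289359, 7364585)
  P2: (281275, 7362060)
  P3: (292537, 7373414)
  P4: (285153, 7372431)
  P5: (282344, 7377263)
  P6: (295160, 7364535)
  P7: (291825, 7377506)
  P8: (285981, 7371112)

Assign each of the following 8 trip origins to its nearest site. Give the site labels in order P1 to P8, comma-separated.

P1 → Inner (d²=9926402.00)
P2 → Inner (d²=72860441.00)
P3 → North (d²=2910605.00)
P4 → South (d²=7503120.00)
P5 → East (d²=28080170.00)
P6 → Inner (d²=38267941.00)
P7 → West (d²=12838709.00)
P8 → South (d²=2120689.00)

Inner, Inner, North, South, East, Inner, West, South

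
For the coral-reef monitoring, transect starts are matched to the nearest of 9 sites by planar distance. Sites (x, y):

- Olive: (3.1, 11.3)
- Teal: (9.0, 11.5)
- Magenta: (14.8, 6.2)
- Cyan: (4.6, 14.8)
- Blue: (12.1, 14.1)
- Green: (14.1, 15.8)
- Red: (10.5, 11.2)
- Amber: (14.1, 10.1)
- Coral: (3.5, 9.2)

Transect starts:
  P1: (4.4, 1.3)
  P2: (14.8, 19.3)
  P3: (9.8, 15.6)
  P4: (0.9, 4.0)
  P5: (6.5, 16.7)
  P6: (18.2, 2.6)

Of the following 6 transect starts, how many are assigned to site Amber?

P1 → Coral
P2 → Green
P3 → Blue
P4 → Coral
P5 → Cyan
P6 → Magenta
0 of the 6 go to Amber.

0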